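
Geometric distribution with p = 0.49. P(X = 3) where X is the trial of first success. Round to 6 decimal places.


P = (1-p)^(k-1) * p
(1-p)^(k-1) = 0.51^2 = 0.2601
P = 0.2601 * 0.49 = 0.127449

0.127449


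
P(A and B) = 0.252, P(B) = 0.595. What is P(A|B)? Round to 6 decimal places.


P(A|B) = P(A and B) / P(B) = 0.252 / 0.595 = 36/85 ≈ 0.42352941

0.423529


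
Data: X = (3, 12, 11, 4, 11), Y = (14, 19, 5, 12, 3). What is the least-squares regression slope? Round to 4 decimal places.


b = sum((xi-xbar)(yi-ybar)) / sum((xi-xbar)^2)
n = 5, xbar = 41/5 = 8.2, ybar = 53/5 = 10.6
Sxy = sum((xi-xbar)(yi-ybar)) = -28.6
Sxx = sum((xi-xbar)^2) = 74.8
b = Sxy / Sxx = -13/34 ≈ -0.382353

-0.3824


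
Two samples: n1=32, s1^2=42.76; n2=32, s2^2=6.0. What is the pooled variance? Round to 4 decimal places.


sp^2 = ((n1-1)*s1^2 + (n2-1)*s2^2)/(n1+n2-2)
(n1-1)*s1^2 = 31 * 42.76 = 1325.56
(n2-1)*s2^2 = 31 * 6.0 = 186
numerator = 1325.56 + 186 = 1511.56
n1+n2-2 = 62
sp^2 = 1511.56 / 62 = 24.38

24.3800


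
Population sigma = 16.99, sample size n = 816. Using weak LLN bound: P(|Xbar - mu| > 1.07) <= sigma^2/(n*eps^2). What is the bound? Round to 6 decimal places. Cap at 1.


bound = min(1, sigma^2/(n*eps^2))
sigma^2 = 16.99^2 = 288.6601
n*eps^2 = 816 * 1.07^2 = 816 * 1.1449 = 934.2384
sigma^2/(n*eps^2) = 288.6601 / 934.2384 ≈ 0.30897906

0.308979


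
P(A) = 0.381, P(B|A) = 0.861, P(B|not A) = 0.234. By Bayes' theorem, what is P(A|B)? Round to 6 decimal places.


P(A|B) = P(B|A)*P(A) / P(B), P(B) = P(B|A)*P(A) + P(B|not A)*P(not A)
P(B|A)*P(A) = 0.861 * 0.381 = 0.328041
P(B|not A)*P(not A) = 0.234 * 0.619 = 0.144846
P(B) = 0.328041 + 0.144846 = 0.472887
P(A|B) = 0.328041 / 0.472887 ≈ 0.69369849

0.693698


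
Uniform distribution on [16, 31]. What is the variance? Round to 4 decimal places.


Var = (b-a)^2 / 12
(b-a)^2 = (31 - 16)^2 = 225
Var = 225/12 = 18.75

18.7500


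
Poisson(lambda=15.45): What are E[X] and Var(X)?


E[X] = Var(X) = lambda = 15.45

15.45, 15.45


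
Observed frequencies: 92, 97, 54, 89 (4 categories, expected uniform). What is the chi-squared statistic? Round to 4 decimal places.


chi2 = sum((O-E)^2/E), E = total/4
total = 332, E = 332/4 = 83
(92 - 83)^2 / 83 = 81 / 83 = 81/83 ≈ 0.975904
(97 - 83)^2 / 83 = 196 / 83 = 196/83 ≈ 2.361446
(54 - 83)^2 / 83 = 841 / 83 = 841/83 ≈ 10.132530
(89 - 83)^2 / 83 = 36 / 83 = 36/83 ≈ 0.433735
chi2 = 1154/83 ≈ 13.903614

13.9036


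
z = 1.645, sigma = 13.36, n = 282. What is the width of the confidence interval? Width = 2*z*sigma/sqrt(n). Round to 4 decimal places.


width = 2*z*sigma/sqrt(n)
2*z*sigma = 2 * 1.645 * 13.36 = 43.9544
sqrt(282) ≈ 16.792856
width = 43.9544 / 16.792856 ≈ 2.617446

2.6174


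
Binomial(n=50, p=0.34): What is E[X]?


E[X] = n*p = 50 * 0.34 = 17

17


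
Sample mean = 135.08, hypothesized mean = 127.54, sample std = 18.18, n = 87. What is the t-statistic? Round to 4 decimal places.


t = (xbar - mu0) / (s/sqrt(n))
xbar - mu0 = 135.08 - 127.54 = 7.54
sqrt(87) ≈ 9.32737905
s/sqrt(n) = 18.18 / 9.32737905 ≈ 1.94910059
t = 7.54 / 1.94910059 ≈ 3.868451

3.8685


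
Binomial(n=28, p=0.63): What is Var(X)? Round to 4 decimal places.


Var = n*p*(1-p) = 28 * 0.63 * 0.37 = 6.5268

6.5268


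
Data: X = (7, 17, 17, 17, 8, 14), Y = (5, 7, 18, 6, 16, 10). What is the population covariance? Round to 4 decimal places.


Cov = (1/n)*sum((xi-xbar)(yi-ybar))
n = 6, xbar = 80/6 = 40/3 ≈ 13.333333, ybar = 62/6 = 31/3 ≈ 10.333333
sum((xi-xbar)(yi-ybar)) = 10/3 ≈ 3.333333
Cov = 3.333333 / 6 = 5/9 ≈ 0.555556

0.5556


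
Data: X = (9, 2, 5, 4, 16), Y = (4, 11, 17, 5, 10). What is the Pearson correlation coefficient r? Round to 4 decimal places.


r = sum((xi-xbar)(yi-ybar)) / sqrt(sum((xi-xbar)^2) * sum((yi-ybar)^2))
n = 5, xbar = 36/5 = 7.2, ybar = 47/5 = 9.4
Sxy = sum((xi-xbar)(yi-ybar)) = -15.4
Sxx = sum((xi-xbar)^2) = 122.8
Syy = sum((yi-ybar)^2) = 109.2
sqrt(Sxx*Syy) ≈ 115.800518
r = Sxy / sqrt(Sxx*Syy) = -15.4 / 115.800518 ≈ -0.132987

-0.1330


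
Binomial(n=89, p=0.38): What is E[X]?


E[X] = n*p = 89 * 0.38 = 33.82

33.82


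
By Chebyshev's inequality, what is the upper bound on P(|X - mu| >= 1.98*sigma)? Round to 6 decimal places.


P <= 1/k^2
k^2 = 1.98^2 = 3.9204
1/k^2 = 1 / 3.9204 = 2500/9801 ≈ 0.25507601

0.255076


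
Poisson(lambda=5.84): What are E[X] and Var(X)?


E[X] = Var(X) = lambda = 5.84

5.84, 5.84


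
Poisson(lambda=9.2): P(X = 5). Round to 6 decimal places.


P = e^(-lam) * lam^k / k!
e^(-9.2) ≈ 0.0001010394
lam^k = 9.2^5 = 65908.15232
k! = 5! = 120
P = 0.0001010394 * 65908.15232 / 120 ≈ 0.055494

0.055494


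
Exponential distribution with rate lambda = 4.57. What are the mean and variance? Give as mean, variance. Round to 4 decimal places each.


mean = 1/lam, var = 1/lam^2
mean = 1 / 4.57 = 100/457 ≈ 0.218818
lam^2 = 4.57^2 = 20.8849
var = 1 / 20.8849 ≈ 0.047881

0.2188, 0.0479


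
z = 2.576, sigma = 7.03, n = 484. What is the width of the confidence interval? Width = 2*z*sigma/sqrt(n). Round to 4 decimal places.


width = 2*z*sigma/sqrt(n)
2*z*sigma = 2 * 2.576 * 7.03 = 36.21856
sqrt(484) = 22
width = 36.21856 / 22 ≈ 1.646298

1.6463


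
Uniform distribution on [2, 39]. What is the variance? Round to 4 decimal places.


Var = (b-a)^2 / 12
(b-a)^2 = (39 - 2)^2 = 1369
Var = 1369/12 ≈ 114.083333

114.0833


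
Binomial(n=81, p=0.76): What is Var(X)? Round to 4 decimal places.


Var = n*p*(1-p) = 81 * 0.76 * 0.24 = 14.7744

14.7744


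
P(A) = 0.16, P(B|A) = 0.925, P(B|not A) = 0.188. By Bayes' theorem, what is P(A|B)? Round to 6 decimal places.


P(A|B) = P(B|A)*P(A) / P(B), P(B) = P(B|A)*P(A) + P(B|not A)*P(not A)
P(B|A)*P(A) = 0.925 * 0.16 = 0.148
P(B|not A)*P(not A) = 0.188 * 0.84 = 0.15792
P(B) = 0.148 + 0.15792 = 0.30592
P(A|B) = 0.148 / 0.30592 = 925/1912 ≈ 0.48378661

0.483787


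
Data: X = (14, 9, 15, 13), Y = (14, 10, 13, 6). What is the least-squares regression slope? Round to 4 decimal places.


b = sum((xi-xbar)(yi-ybar)) / sum((xi-xbar)^2)
n = 4, xbar = 51/4 = 12.75, ybar = 43/4 = 10.75
Sxy = sum((xi-xbar)(yi-ybar)) = 10.75
Sxx = sum((xi-xbar)^2) = 20.75
b = Sxy / Sxx = 43/83 ≈ 0.518072

0.5181


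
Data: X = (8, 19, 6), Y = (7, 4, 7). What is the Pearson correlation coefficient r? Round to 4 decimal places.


r = sum((xi-xbar)(yi-ybar)) / sqrt(sum((xi-xbar)^2) * sum((yi-ybar)^2))
n = 3, xbar = 33/3 = 11, ybar = 18/3 = 6
Sxy = sum((xi-xbar)(yi-ybar)) = -24
Sxx = sum((xi-xbar)^2) = 98
Syy = sum((yi-ybar)^2) = 6
sqrt(Sxx*Syy) ≈ 24.248711
r = Sxy / sqrt(Sxx*Syy) = -24 / 24.248711 ≈ -0.989743

-0.9897


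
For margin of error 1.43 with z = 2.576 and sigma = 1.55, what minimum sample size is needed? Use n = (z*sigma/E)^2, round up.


z*sigma/E = 2.576 * 1.55 / 1.43 = 9982/3575 ≈ 2.792168
(z*sigma/E)^2 ≈ 7.796201
round up: n = 8

8


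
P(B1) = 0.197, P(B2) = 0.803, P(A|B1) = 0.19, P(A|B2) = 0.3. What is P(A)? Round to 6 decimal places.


P(A) = P(A|B1)*P(B1) + P(A|B2)*P(B2)
P(A|B1)*P(B1) = 0.19 * 0.197 = 0.03743
P(A|B2)*P(B2) = 0.3 * 0.803 = 0.2409
P(A) = 0.03743 + 0.2409 = 0.27833

0.278330


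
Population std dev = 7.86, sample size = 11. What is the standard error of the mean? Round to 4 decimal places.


SE = sigma / sqrt(n)
sqrt(11) ≈ 3.316625
SE = 7.86 / 3.316625 ≈ 2.369879

2.3699


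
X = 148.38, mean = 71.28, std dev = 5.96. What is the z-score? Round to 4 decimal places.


z = (X - mu) / sigma
X - mu = 148.38 - 71.28 = 77.1
z = 77.1 / 5.96 = 3855/298 ≈ 12.936242

12.9362


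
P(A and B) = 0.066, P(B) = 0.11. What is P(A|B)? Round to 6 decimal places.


P(A|B) = P(A and B) / P(B) = 0.066 / 0.11 = 0.6

0.600000


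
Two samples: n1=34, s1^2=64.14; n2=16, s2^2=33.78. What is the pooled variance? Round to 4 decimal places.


sp^2 = ((n1-1)*s1^2 + (n2-1)*s2^2)/(n1+n2-2)
(n1-1)*s1^2 = 33 * 64.14 = 2116.62
(n2-1)*s2^2 = 15 * 33.78 = 506.7
numerator = 2116.62 + 506.7 = 2623.32
n1+n2-2 = 48
sp^2 = 2623.32 / 48 = 54.6525

54.6525


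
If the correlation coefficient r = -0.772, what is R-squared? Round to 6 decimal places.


R^2 = r^2 = (-0.772)^2 = 0.595984

0.595984


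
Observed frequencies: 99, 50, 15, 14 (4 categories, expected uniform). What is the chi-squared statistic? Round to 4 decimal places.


chi2 = sum((O-E)^2/E), E = total/4
total = 178, E = 178/4 = 44.5
(99 - 44.5)^2 / 44.5 = 2970.25 / 44.5 = 11881/178 ≈ 66.747191
(50 - 44.5)^2 / 44.5 = 30.25 / 44.5 = 121/178 ≈ 0.679775
(15 - 44.5)^2 / 44.5 = 870.25 / 44.5 = 3481/178 ≈ 19.556180
(14 - 44.5)^2 / 44.5 = 930.25 / 44.5 = 3721/178 ≈ 20.904494
chi2 = 9602/89 ≈ 107.887640

107.8876


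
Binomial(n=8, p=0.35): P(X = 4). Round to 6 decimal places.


P = C(n,k) * p^k * (1-p)^(n-k)
C(8,4) = 70
p^k = 0.35^4 = 0.01500625
(1-p)^(n-k) = 0.65^4 ≈ 0.1785063
P = 70 * 0.01500625 * 0.1785063 ≈ 0.187510

0.187510


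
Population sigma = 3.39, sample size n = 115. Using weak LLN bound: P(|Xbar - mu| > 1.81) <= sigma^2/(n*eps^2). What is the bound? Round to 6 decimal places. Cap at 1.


bound = min(1, sigma^2/(n*eps^2))
sigma^2 = 3.39^2 = 11.4921
n*eps^2 = 115 * 1.81^2 = 115 * 3.2761 = 376.7515
sigma^2/(n*eps^2) = 11.4921 / 376.7515 ≈ 0.03050313

0.030503


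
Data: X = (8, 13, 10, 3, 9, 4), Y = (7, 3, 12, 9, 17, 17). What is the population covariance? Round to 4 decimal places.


Cov = (1/n)*sum((xi-xbar)(yi-ybar))
n = 6, xbar = 47/6 ≈ 7.833333, ybar = 65/6 ≈ 10.833333
sum((xi-xbar)(yi-ybar)) = -277/6 ≈ -46.166667
Cov = -46.166667 / 6 = -277/36 ≈ -7.694444

-7.6944


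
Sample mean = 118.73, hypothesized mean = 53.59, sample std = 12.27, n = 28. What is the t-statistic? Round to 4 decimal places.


t = (xbar - mu0) / (s/sqrt(n))
xbar - mu0 = 118.73 - 53.59 = 65.14
sqrt(28) ≈ 5.29150262
s/sqrt(n) = 12.27 / 5.29150262 ≈ 2.31881204
t = 65.14 / 2.31881204 ≈ 28.091971

28.0920


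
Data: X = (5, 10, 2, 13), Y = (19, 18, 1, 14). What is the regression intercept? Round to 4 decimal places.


a = ybar - b*xbar, where b = sum((xi-xbar)(yi-ybar)) / sum((xi-xbar)^2)
n = 4, xbar = 30/4 = 7.5, ybar = 52/4 = 13
Sxy = sum((xi-xbar)(yi-ybar)) = 69
Sxx = sum((xi-xbar)^2) = 73
b = Sxy / Sxx = 69/73 ≈ 0.945205
a = 13 - 0.945205 * 7.5 = 863/146 ≈ 5.910959

5.9110


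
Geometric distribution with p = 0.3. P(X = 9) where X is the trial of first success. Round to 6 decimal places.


P = (1-p)^(k-1) * p
(1-p)^(k-1) = 0.7^8 = 0.05764801
P = 0.05764801 * 0.3 ≈ 0.01729440

0.017294


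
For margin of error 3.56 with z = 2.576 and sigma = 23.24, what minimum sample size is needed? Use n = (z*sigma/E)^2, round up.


z*sigma/E = 2.576 * 23.24 / 3.56 ≈ 16.816360
(z*sigma/E)^2 ≈ 282.789949
round up: n = 283

283


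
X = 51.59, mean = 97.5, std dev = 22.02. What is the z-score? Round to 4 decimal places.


z = (X - mu) / sigma
X - mu = 51.59 - 97.5 = -45.91
z = -45.91 / 22.02 = -4591/2202 ≈ -2.084923

-2.0849


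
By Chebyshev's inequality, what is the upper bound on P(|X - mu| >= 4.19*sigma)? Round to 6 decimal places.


P <= 1/k^2
k^2 = 4.19^2 = 17.5561
1/k^2 = 1 / 17.5561 ≈ 0.05696026

0.056960


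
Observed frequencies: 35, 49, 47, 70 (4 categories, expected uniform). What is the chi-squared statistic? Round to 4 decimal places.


chi2 = sum((O-E)^2/E), E = total/4
total = 201, E = 201/4 = 50.25
(35 - 50.25)^2 / 50.25 = 232.5625 / 50.25 = 3721/804 ≈ 4.628109
(49 - 50.25)^2 / 50.25 = 1.5625 / 50.25 = 25/804 ≈ 0.031095
(47 - 50.25)^2 / 50.25 = 10.5625 / 50.25 = 169/804 ≈ 0.210199
(70 - 50.25)^2 / 50.25 = 390.0625 / 50.25 = 6241/804 ≈ 7.762438
chi2 = 2539/201 ≈ 12.631841

12.6318


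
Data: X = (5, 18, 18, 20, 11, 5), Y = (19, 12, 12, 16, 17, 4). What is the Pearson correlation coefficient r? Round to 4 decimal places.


r = sum((xi-xbar)(yi-ybar)) / sqrt(sum((xi-xbar)^2) * sum((yi-ybar)^2))
n = 6, xbar = 77/6 ≈ 12.833333, ybar = 80/6 = 40/3 ≈ 13.333333
Sxy = sum((xi-xbar)(yi-ybar)) = 82/3 ≈ 27.333333
Sxx = sum((xi-xbar)^2) = 1385/6 ≈ 230.833333
Syy = sum((yi-ybar)^2) = 430/3 ≈ 143.333333
sqrt(Sxx*Syy) ≈ 181.895880
r = Sxy / sqrt(Sxx*Syy) = 27.333333 / 181.895880 ≈ 0.150269

0.1503


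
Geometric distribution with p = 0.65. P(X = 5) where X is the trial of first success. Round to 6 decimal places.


P = (1-p)^(k-1) * p
(1-p)^(k-1) = 0.35^4 = 0.01500625
P = 0.01500625 * 0.65 ≈ 0.009754063

0.009754


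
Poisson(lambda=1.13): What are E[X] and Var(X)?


E[X] = Var(X) = lambda = 1.13

1.13, 1.13


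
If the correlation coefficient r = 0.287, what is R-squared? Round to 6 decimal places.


R^2 = r^2 = (0.287)^2 = 0.082369

0.082369


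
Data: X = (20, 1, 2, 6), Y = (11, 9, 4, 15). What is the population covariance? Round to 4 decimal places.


Cov = (1/n)*sum((xi-xbar)(yi-ybar))
n = 4, xbar = 29/4 = 7.25, ybar = 39/4 = 9.75
sum((xi-xbar)(yi-ybar)) = 44.25
Cov = 44.25 / 4 = 11.0625

11.0625


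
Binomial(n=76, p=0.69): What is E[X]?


E[X] = n*p = 76 * 0.69 = 52.44

52.44


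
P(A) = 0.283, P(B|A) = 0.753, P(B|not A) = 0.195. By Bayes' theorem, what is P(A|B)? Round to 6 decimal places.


P(A|B) = P(B|A)*P(A) / P(B), P(B) = P(B|A)*P(A) + P(B|not A)*P(not A)
P(B|A)*P(A) = 0.753 * 0.283 = 0.213099
P(B|not A)*P(not A) = 0.195 * 0.717 = 0.139815
P(B) = 0.213099 + 0.139815 = 0.352914
P(A|B) = 0.213099 / 0.352914 ≈ 0.60382699

0.603827


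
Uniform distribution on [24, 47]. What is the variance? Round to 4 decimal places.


Var = (b-a)^2 / 12
(b-a)^2 = (47 - 24)^2 = 529
Var = 529/12 ≈ 44.083333

44.0833


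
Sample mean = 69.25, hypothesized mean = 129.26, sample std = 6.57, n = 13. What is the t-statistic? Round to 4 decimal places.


t = (xbar - mu0) / (s/sqrt(n))
xbar - mu0 = 69.25 - 129.26 = -60.01
sqrt(13) ≈ 3.60555128
s/sqrt(n) = 6.57 / 3.60555128 ≈ 1.82219014
t = -60.01 / 1.82219014 ≈ -32.932897

-32.9329


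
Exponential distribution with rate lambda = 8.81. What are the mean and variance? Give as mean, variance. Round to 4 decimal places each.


mean = 1/lam, var = 1/lam^2
mean = 1 / 8.81 = 100/881 ≈ 0.113507
lam^2 = 8.81^2 = 77.6161
var = 1 / 77.6161 ≈ 0.012884

0.1135, 0.0129


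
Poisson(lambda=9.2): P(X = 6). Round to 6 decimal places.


P = e^(-lam) * lam^k / k!
e^(-9.2) ≈ 0.0001010394
lam^k = 9.2^6 = 606355.001344
k! = 6! = 720
P = 0.0001010394 * 606355.001344 / 720 ≈ 0.085091

0.085091


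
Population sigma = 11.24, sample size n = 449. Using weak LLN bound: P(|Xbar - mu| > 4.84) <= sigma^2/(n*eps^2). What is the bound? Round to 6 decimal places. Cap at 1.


bound = min(1, sigma^2/(n*eps^2))
sigma^2 = 11.24^2 = 126.3376
n*eps^2 = 449 * 4.84^2 = 449 * 23.4256 = 10518.0944
sigma^2/(n*eps^2) = 126.3376 / 10518.0944 ≈ 0.01201145

0.012011


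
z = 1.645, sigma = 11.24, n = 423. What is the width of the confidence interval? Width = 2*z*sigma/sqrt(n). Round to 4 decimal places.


width = 2*z*sigma/sqrt(n)
2*z*sigma = 2 * 1.645 * 11.24 = 36.9796
sqrt(423) ≈ 20.566964
width = 36.9796 / 20.566964 ≈ 1.798010

1.7980


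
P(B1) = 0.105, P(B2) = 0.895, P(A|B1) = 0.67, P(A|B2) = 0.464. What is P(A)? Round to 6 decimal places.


P(A) = P(A|B1)*P(B1) + P(A|B2)*P(B2)
P(A|B1)*P(B1) = 0.67 * 0.105 = 0.07035
P(A|B2)*P(B2) = 0.464 * 0.895 = 0.41528
P(A) = 0.07035 + 0.41528 = 0.48563

0.485630


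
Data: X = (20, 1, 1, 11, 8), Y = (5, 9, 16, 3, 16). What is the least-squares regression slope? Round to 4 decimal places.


b = sum((xi-xbar)(yi-ybar)) / sum((xi-xbar)^2)
n = 5, xbar = 41/5 = 8.2, ybar = 49/5 = 9.8
Sxy = sum((xi-xbar)(yi-ybar)) = -115.8
Sxx = sum((xi-xbar)^2) = 250.8
b = Sxy / Sxx = -193/418 ≈ -0.461722

-0.4617


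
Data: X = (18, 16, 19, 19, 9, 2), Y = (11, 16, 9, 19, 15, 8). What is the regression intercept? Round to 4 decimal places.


a = ybar - b*xbar, where b = sum((xi-xbar)(yi-ybar)) / sum((xi-xbar)^2)
n = 6, xbar = 83/6 ≈ 13.833333, ybar = 78/6 = 13
Sxy = sum((xi-xbar)(yi-ybar)) = 58
Sxx = sum((xi-xbar)^2) = 1433/6 ≈ 238.833333
b = Sxy / Sxx = 348/1433 ≈ 0.242847
a = 13 - 0.242847 * 13.833333 = 13815/1433 ≈ 9.640614

9.6406


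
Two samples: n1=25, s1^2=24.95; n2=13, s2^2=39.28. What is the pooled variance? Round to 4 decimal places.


sp^2 = ((n1-1)*s1^2 + (n2-1)*s2^2)/(n1+n2-2)
(n1-1)*s1^2 = 24 * 24.95 = 598.8
(n2-1)*s2^2 = 12 * 39.28 = 471.36
numerator = 598.8 + 471.36 = 1070.16
n1+n2-2 = 36
sp^2 = 1070.16 / 36 = 4459/150 ≈ 29.726667

29.7267


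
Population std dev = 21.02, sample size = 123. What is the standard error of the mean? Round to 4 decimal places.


SE = sigma / sqrt(n)
sqrt(123) ≈ 11.090537
SE = 21.02 / 11.090537 ≈ 1.895310

1.8953


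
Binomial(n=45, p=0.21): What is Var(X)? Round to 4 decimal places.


Var = n*p*(1-p) = 45 * 0.21 * 0.79 = 7.4655

7.4655


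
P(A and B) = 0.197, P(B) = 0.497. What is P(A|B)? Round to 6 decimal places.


P(A|B) = P(A and B) / P(B) = 0.197 / 0.497 = 197/497 ≈ 0.39637827

0.396378


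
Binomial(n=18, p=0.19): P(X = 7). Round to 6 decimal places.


P = C(n,k) * p^k * (1-p)^(n-k)
C(18,7) = 31824
p^k = 0.19^7 ≈ 0.000008938717
(1-p)^(n-k) = 0.81^11 ≈ 0.09847709
P = 31824 * 0.000008938717 * 0.09847709 ≈ 0.028013

0.028013


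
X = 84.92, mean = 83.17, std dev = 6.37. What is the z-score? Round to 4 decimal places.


z = (X - mu) / sigma
X - mu = 84.92 - 83.17 = 1.75
z = 1.75 / 6.37 = 25/91 ≈ 0.274725

0.2747


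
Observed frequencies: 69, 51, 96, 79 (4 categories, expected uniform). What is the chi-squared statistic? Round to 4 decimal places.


chi2 = sum((O-E)^2/E), E = total/4
total = 295, E = 295/4 = 73.75
(69 - 73.75)^2 / 73.75 = 22.5625 / 73.75 = 361/1180 ≈ 0.305932
(51 - 73.75)^2 / 73.75 = 517.5625 / 73.75 = 8281/1180 ≈ 7.017797
(96 - 73.75)^2 / 73.75 = 495.0625 / 73.75 = 7921/1180 ≈ 6.712712
(79 - 73.75)^2 / 73.75 = 27.5625 / 73.75 = 441/1180 ≈ 0.373729
chi2 = 4251/295 ≈ 14.410169

14.4102


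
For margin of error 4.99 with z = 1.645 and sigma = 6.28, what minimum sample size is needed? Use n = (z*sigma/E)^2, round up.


z*sigma/E = 1.645 * 6.28 / 4.99 ≈ 2.070261
(z*sigma/E)^2 ≈ 4.285979
round up: n = 5

5


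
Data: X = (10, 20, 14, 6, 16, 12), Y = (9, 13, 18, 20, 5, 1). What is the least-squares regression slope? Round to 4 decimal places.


b = sum((xi-xbar)(yi-ybar)) / sum((xi-xbar)^2)
n = 6, xbar = 78/6 = 13, ybar = 66/6 = 11
Sxy = sum((xi-xbar)(yi-ybar)) = -44
Sxx = sum((xi-xbar)^2) = 118
b = Sxy / Sxx = -22/59 ≈ -0.372881

-0.3729


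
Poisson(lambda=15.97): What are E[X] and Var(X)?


E[X] = Var(X) = lambda = 15.97

15.97, 15.97


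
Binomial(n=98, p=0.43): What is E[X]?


E[X] = n*p = 98 * 0.43 = 42.14

42.14


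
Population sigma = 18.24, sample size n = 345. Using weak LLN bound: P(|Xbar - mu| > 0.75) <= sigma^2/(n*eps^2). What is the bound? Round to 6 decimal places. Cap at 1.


bound = min(1, sigma^2/(n*eps^2))
sigma^2 = 18.24^2 = 332.6976
n*eps^2 = 345 * 0.75^2 = 345 * 0.5625 = 194.0625
sigma^2/(n*eps^2) = 332.6976 / 194.0625 ≈ 1.71438377
this exceeds 1, so the bound is capped at 1

1.000000


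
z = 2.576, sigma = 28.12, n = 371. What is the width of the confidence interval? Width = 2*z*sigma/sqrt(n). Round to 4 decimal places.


width = 2*z*sigma/sqrt(n)
2*z*sigma = 2 * 2.576 * 28.12 = 144.87424
sqrt(371) ≈ 19.261360
width = 144.87424 / 19.261360 ≈ 7.521496

7.5215


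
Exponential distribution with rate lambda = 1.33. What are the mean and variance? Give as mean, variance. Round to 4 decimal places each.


mean = 1/lam, var = 1/lam^2
mean = 1 / 1.33 = 100/133 ≈ 0.751880
lam^2 = 1.33^2 = 1.7689
var = 1 / 1.7689 ≈ 0.565323

0.7519, 0.5653


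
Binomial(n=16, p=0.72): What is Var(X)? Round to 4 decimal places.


Var = n*p*(1-p) = 16 * 0.72 * 0.28 = 3.2256

3.2256


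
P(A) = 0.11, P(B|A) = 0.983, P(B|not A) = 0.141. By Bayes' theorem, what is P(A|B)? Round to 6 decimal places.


P(A|B) = P(B|A)*P(A) / P(B), P(B) = P(B|A)*P(A) + P(B|not A)*P(not A)
P(B|A)*P(A) = 0.983 * 0.11 = 0.10813
P(B|not A)*P(not A) = 0.141 * 0.89 = 0.12549
P(B) = 0.10813 + 0.12549 = 0.23362
P(A|B) = 0.10813 / 0.23362 ≈ 0.46284565

0.462846


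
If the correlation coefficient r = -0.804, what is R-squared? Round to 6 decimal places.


R^2 = r^2 = (-0.804)^2 = 0.646416

0.646416


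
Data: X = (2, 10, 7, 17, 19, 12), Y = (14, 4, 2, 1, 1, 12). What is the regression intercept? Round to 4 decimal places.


a = ybar - b*xbar, where b = sum((xi-xbar)(yi-ybar)) / sum((xi-xbar)^2)
n = 6, xbar = 67/6 ≈ 11.166667, ybar = 34/6 = 17/3 ≈ 5.666667
Sxy = sum((xi-xbar)(yi-ybar)) = -353/3 ≈ -117.666667
Sxx = sum((xi-xbar)^2) = 1193/6 ≈ 198.833333
b = Sxy / Sxx = -706/1193 ≈ -0.591785
a = 5.666667 - (-0.591785) * 11.166667 = 14644/1193 ≈ 12.274937

12.2749


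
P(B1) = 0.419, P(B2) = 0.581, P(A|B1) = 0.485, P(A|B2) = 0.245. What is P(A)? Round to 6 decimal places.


P(A) = P(A|B1)*P(B1) + P(A|B2)*P(B2)
P(A|B1)*P(B1) = 0.485 * 0.419 = 0.203215
P(A|B2)*P(B2) = 0.245 * 0.581 = 0.142345
P(A) = 0.203215 + 0.142345 = 0.34556

0.345560


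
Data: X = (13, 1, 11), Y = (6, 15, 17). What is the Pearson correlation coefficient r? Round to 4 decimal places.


r = sum((xi-xbar)(yi-ybar)) / sqrt(sum((xi-xbar)^2) * sum((yi-ybar)^2))
n = 3, xbar = 25/3 ≈ 8.333333, ybar = 38/3 ≈ 12.666667
Sxy = sum((xi-xbar)(yi-ybar)) = -110/3 ≈ -36.666667
Sxx = sum((xi-xbar)^2) = 248/3 ≈ 82.666667
Syy = sum((yi-ybar)^2) = 206/3 ≈ 68.666667
sqrt(Sxx*Syy) ≈ 75.342182
r = Sxy / sqrt(Sxx*Syy) = -36.666667 / 75.342182 ≈ -0.486668

-0.4867


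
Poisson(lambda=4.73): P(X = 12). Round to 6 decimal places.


P = e^(-lam) * lam^k / k!
e^(-4.73) ≈ 0.008826471
lam^k = 4.73^12 ≈ 125410439.217423
k! = 12! = 479001600
P = 0.008826471 * 125410439.217423 / 479001600 ≈ 0.002311

0.002311


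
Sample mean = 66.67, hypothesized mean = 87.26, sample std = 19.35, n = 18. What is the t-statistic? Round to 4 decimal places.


t = (xbar - mu0) / (s/sqrt(n))
xbar - mu0 = 66.67 - 87.26 = -20.59
sqrt(18) ≈ 4.24264069
s/sqrt(n) = 19.35 / 4.24264069 ≈ 4.56083874
t = -20.59 / 4.56083874 ≈ -4.514521

-4.5145


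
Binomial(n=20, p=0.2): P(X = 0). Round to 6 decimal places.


P = C(n,k) * p^k * (1-p)^(n-k)
C(20,0) = 1
p^k = 0.2^0 = 1
(1-p)^(n-k) = 0.8^20 ≈ 0.01152922
P = 1 * 1 * 0.01152922 ≈ 0.011529

0.011529


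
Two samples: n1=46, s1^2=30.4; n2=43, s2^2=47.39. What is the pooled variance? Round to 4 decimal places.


sp^2 = ((n1-1)*s1^2 + (n2-1)*s2^2)/(n1+n2-2)
(n1-1)*s1^2 = 45 * 30.4 = 1368
(n2-1)*s2^2 = 42 * 47.39 = 1990.38
numerator = 1368 + 1990.38 = 3358.38
n1+n2-2 = 87
sp^2 = 3358.38 / 87 = 55973/1450 ≈ 38.602069

38.6021


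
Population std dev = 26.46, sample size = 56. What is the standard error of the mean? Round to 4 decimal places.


SE = sigma / sqrt(n)
sqrt(56) ≈ 7.483315
SE = 26.46 / 7.483315 ≈ 3.535866

3.5359


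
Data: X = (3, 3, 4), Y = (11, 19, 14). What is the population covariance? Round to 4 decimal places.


Cov = (1/n)*sum((xi-xbar)(yi-ybar))
n = 3, xbar = 10/3 ≈ 3.333333, ybar = 44/3 ≈ 14.666667
sum((xi-xbar)(yi-ybar)) = -2/3 ≈ -0.666667
Cov = -0.666667 / 3 = -2/9 ≈ -0.222222

-0.2222


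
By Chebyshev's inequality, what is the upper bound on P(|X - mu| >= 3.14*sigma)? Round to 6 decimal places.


P <= 1/k^2
k^2 = 3.14^2 = 9.8596
1/k^2 = 1 / 9.8596 ≈ 0.10142399

0.101424


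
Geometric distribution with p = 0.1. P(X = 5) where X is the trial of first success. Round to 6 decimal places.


P = (1-p)^(k-1) * p
(1-p)^(k-1) = 0.9^4 = 0.6561
P = 0.6561 * 0.1 = 0.06561

0.065610


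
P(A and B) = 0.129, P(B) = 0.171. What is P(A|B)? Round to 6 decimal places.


P(A|B) = P(A and B) / P(B) = 0.129 / 0.171 = 43/57 ≈ 0.75438596

0.754386


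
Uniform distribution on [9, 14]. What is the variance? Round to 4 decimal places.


Var = (b-a)^2 / 12
(b-a)^2 = (14 - 9)^2 = 25
Var = 25/12 ≈ 2.083333

2.0833


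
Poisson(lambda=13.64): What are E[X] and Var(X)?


E[X] = Var(X) = lambda = 13.64

13.64, 13.64


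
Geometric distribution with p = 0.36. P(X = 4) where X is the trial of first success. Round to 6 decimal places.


P = (1-p)^(k-1) * p
(1-p)^(k-1) = 0.64^3 = 0.262144
P = 0.262144 * 0.36 = 0.09437184

0.094372


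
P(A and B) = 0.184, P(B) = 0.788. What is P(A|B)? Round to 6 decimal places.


P(A|B) = P(A and B) / P(B) = 0.184 / 0.788 = 46/197 ≈ 0.23350254

0.233503


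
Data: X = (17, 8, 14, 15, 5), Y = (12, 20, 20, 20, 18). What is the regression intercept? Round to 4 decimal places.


a = ybar - b*xbar, where b = sum((xi-xbar)(yi-ybar)) / sum((xi-xbar)^2)
n = 5, xbar = 59/5 = 11.8, ybar = 90/5 = 18
Sxy = sum((xi-xbar)(yi-ybar)) = -28
Sxx = sum((xi-xbar)^2) = 102.8
b = Sxy / Sxx = -70/257 ≈ -0.272374
a = 18 - (-0.272374) * 11.8 = 5452/257 ≈ 21.214008

21.2140


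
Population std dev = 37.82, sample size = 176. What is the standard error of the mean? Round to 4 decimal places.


SE = sigma / sqrt(n)
sqrt(176) ≈ 13.266499
SE = 37.82 / 13.266499 ≈ 2.850790

2.8508


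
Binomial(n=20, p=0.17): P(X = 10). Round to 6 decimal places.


P = C(n,k) * p^k * (1-p)^(n-k)
C(20,10) = 184756
p^k = 0.17^10 ≈ 0.00000002015994
(1-p)^(n-k) = 0.83^10 ≈ 0.1551604
P = 184756 * 0.00000002015994 * 0.1551604 ≈ 0.000578

0.000578


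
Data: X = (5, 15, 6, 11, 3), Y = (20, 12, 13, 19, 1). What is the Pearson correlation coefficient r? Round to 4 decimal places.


r = sum((xi-xbar)(yi-ybar)) / sqrt(sum((xi-xbar)^2) * sum((yi-ybar)^2))
n = 5, xbar = 40/5 = 8, ybar = 65/5 = 13
Sxy = sum((xi-xbar)(yi-ybar)) = 50
Sxx = sum((xi-xbar)^2) = 96
Syy = sum((yi-ybar)^2) = 230
sqrt(Sxx*Syy) ≈ 148.593405
r = Sxy / sqrt(Sxx*Syy) = 50 / 148.593405 ≈ 0.336489

0.3365


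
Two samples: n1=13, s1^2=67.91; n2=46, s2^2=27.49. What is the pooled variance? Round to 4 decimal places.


sp^2 = ((n1-1)*s1^2 + (n2-1)*s2^2)/(n1+n2-2)
(n1-1)*s1^2 = 12 * 67.91 = 814.92
(n2-1)*s2^2 = 45 * 27.49 = 1237.05
numerator = 814.92 + 1237.05 = 2051.97
n1+n2-2 = 57
sp^2 = 2051.97 / 57 = 68399/1900 ≈ 35.999474

35.9995


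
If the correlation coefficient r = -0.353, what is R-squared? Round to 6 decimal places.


R^2 = r^2 = (-0.353)^2 = 0.124609

0.124609


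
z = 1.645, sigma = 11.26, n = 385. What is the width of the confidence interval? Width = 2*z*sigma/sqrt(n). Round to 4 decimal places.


width = 2*z*sigma/sqrt(n)
2*z*sigma = 2 * 1.645 * 11.26 = 37.0454
sqrt(385) ≈ 19.621417
width = 37.0454 / 19.621417 ≈ 1.888008

1.8880


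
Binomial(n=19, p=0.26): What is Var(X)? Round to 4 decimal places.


Var = n*p*(1-p) = 19 * 0.26 * 0.74 = 3.6556

3.6556


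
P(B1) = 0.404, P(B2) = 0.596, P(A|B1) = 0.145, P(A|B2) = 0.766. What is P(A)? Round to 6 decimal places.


P(A) = P(A|B1)*P(B1) + P(A|B2)*P(B2)
P(A|B1)*P(B1) = 0.145 * 0.404 = 0.05858
P(A|B2)*P(B2) = 0.766 * 0.596 = 0.456536
P(A) = 0.05858 + 0.456536 = 0.515116

0.515116


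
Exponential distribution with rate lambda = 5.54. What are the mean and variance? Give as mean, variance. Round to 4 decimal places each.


mean = 1/lam, var = 1/lam^2
mean = 1 / 5.54 = 50/277 ≈ 0.180505
lam^2 = 5.54^2 = 30.6916
var = 1 / 30.6916 ≈ 0.032582

0.1805, 0.0326


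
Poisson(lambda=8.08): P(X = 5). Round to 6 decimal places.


P = e^(-lam) * lam^k / k!
e^(-8.08) ≈ 0.0003096710
lam^k = 8.08^5 ≈ 34439.497322
k! = 5! = 120
P = 0.0003096710 * 34439.497322 / 120 ≈ 0.088874

0.088874


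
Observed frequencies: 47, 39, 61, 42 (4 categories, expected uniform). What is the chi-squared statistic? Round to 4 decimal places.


chi2 = sum((O-E)^2/E), E = total/4
total = 189, E = 189/4 = 47.25
(47 - 47.25)^2 / 47.25 = 0.0625 / 47.25 = 1/756 ≈ 0.001323
(39 - 47.25)^2 / 47.25 = 68.0625 / 47.25 = 121/84 ≈ 1.440476
(61 - 47.25)^2 / 47.25 = 189.0625 / 47.25 = 3025/756 ≈ 4.001323
(42 - 47.25)^2 / 47.25 = 27.5625 / 47.25 = 7/12 ≈ 0.583333
chi2 = 1139/189 ≈ 6.026455

6.0265


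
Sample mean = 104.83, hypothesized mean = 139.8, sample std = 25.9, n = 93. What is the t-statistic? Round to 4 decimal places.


t = (xbar - mu0) / (s/sqrt(n))
xbar - mu0 = 104.83 - 139.8 = -34.97
sqrt(93) ≈ 9.64365076
s/sqrt(n) = 25.9 / 9.64365076 ≈ 2.68570489
t = -34.97 / 2.68570489 ≈ -13.020790

-13.0208


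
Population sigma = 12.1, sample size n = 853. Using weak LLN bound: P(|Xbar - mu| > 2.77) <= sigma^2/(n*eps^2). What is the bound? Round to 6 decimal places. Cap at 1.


bound = min(1, sigma^2/(n*eps^2))
sigma^2 = 12.1^2 = 146.41
n*eps^2 = 853 * 2.77^2 = 853 * 7.6729 = 6544.9837
sigma^2/(n*eps^2) = 146.41 / 6544.9837 ≈ 0.02236980

0.022370


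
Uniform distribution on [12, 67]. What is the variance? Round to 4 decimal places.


Var = (b-a)^2 / 12
(b-a)^2 = (67 - 12)^2 = 3025
Var = 3025/12 ≈ 252.083333

252.0833


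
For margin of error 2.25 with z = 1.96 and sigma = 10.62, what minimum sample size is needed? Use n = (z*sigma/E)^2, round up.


z*sigma/E = 1.96 * 10.62 / 2.25 = 9.2512
(z*sigma/E)^2 ≈ 85.584701
round up: n = 86

86


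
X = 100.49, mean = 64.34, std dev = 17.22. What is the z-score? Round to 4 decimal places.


z = (X - mu) / sigma
X - mu = 100.49 - 64.34 = 36.15
z = 36.15 / 17.22 = 1205/574 ≈ 2.099303

2.0993


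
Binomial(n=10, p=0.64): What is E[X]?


E[X] = n*p = 10 * 0.64 = 6.4

6.4


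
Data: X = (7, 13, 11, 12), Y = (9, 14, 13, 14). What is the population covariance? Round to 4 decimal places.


Cov = (1/n)*sum((xi-xbar)(yi-ybar))
n = 4, xbar = 43/4 = 10.75, ybar = 50/4 = 12.5
sum((xi-xbar)(yi-ybar)) = 18.5
Cov = 18.5 / 4 = 4.625

4.6250


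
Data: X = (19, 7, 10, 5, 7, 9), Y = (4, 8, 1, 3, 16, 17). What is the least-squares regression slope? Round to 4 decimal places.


b = sum((xi-xbar)(yi-ybar)) / sum((xi-xbar)^2)
n = 6, xbar = 57/6 = 9.5, ybar = 49/6 ≈ 8.166667
Sxy = sum((xi-xbar)(yi-ybar)) = -43.5
Sxx = sum((xi-xbar)^2) = 123.5
b = Sxy / Sxx = -87/247 ≈ -0.352227

-0.3522


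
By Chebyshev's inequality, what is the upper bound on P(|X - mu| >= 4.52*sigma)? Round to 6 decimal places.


P <= 1/k^2
k^2 = 4.52^2 = 20.4304
1/k^2 = 1 / 20.4304 ≈ 0.04894667

0.048947


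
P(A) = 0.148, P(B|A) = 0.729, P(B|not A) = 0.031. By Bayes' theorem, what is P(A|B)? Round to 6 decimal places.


P(A|B) = P(B|A)*P(A) / P(B), P(B) = P(B|A)*P(A) + P(B|not A)*P(not A)
P(B|A)*P(A) = 0.729 * 0.148 = 0.107892
P(B|not A)*P(not A) = 0.031 * 0.852 = 0.026412
P(B) = 0.107892 + 0.026412 = 0.134304
P(A|B) = 0.107892 / 0.134304 ≈ 0.80334167

0.803342


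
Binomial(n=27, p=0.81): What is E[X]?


E[X] = n*p = 27 * 0.81 = 21.87

21.87


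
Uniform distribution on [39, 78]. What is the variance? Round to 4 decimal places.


Var = (b-a)^2 / 12
(b-a)^2 = (78 - 39)^2 = 1521
Var = 1521/12 = 126.75

126.7500


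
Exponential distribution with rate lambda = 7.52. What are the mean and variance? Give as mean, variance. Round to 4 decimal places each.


mean = 1/lam, var = 1/lam^2
mean = 1 / 7.52 = 25/188 ≈ 0.132979
lam^2 = 7.52^2 = 56.5504
var = 1 / 56.5504 ≈ 0.017683

0.1330, 0.0177


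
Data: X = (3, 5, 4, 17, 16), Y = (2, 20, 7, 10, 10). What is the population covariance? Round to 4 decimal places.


Cov = (1/n)*sum((xi-xbar)(yi-ybar))
n = 5, xbar = 45/5 = 9, ybar = 49/5 = 9.8
sum((xi-xbar)(yi-ybar)) = 23
Cov = 23 / 5 = 4.6

4.6000


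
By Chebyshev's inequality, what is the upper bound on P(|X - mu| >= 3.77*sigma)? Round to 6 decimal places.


P <= 1/k^2
k^2 = 3.77^2 = 14.2129
1/k^2 = 1 / 14.2129 ≈ 0.07035862

0.070359


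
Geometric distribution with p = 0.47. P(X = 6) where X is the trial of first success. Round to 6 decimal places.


P = (1-p)^(k-1) * p
(1-p)^(k-1) = 0.53^5 ≈ 0.04181955
P = 0.04181955 * 0.47 ≈ 0.01965519

0.019655


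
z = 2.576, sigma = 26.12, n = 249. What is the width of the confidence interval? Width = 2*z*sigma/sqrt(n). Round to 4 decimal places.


width = 2*z*sigma/sqrt(n)
2*z*sigma = 2 * 2.576 * 26.12 = 134.57024
sqrt(249) ≈ 15.779734
width = 134.57024 / 15.779734 ≈ 8.528042

8.5280


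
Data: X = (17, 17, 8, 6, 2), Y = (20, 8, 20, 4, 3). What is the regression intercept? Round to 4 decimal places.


a = ybar - b*xbar, where b = sum((xi-xbar)(yi-ybar)) / sum((xi-xbar)^2)
n = 5, xbar = 50/5 = 10, ybar = 55/5 = 11
Sxy = sum((xi-xbar)(yi-ybar)) = 116
Sxx = sum((xi-xbar)^2) = 182
b = Sxy / Sxx = 58/91 ≈ 0.637363
a = 11 - 0.637363 * 10 = 421/91 ≈ 4.626374

4.6264


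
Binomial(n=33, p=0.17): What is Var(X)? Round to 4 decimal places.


Var = n*p*(1-p) = 33 * 0.17 * 0.83 = 4.6563

4.6563


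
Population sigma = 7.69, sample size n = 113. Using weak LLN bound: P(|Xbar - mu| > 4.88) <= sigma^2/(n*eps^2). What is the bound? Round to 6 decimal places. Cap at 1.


bound = min(1, sigma^2/(n*eps^2))
sigma^2 = 7.69^2 = 59.1361
n*eps^2 = 113 * 4.88^2 = 113 * 23.8144 = 2691.0272
sigma^2/(n*eps^2) = 59.1361 / 2691.0272 ≈ 0.02197529

0.021975


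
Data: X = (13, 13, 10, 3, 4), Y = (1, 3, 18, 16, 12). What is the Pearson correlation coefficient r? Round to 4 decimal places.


r = sum((xi-xbar)(yi-ybar)) / sqrt(sum((xi-xbar)^2) * sum((yi-ybar)^2))
n = 5, xbar = 43/5 = 8.6, ybar = 50/5 = 10
Sxy = sum((xi-xbar)(yi-ybar)) = -102
Sxx = sum((xi-xbar)^2) = 93.2
Syy = sum((yi-ybar)^2) = 234
sqrt(Sxx*Syy) ≈ 147.678028
r = Sxy / sqrt(Sxx*Syy) = -102 / 147.678028 ≈ -0.690692

-0.6907


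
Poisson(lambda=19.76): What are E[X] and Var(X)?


E[X] = Var(X) = lambda = 19.76

19.76, 19.76


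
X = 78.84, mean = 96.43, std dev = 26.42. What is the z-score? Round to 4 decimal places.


z = (X - mu) / sigma
X - mu = 78.84 - 96.43 = -17.59
z = -17.59 / 26.42 = -1759/2642 ≈ -0.665783

-0.6658


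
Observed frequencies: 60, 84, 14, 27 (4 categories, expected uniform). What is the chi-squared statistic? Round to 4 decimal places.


chi2 = sum((O-E)^2/E), E = total/4
total = 185, E = 185/4 = 46.25
(60 - 46.25)^2 / 46.25 = 189.0625 / 46.25 = 605/148 ≈ 4.087838
(84 - 46.25)^2 / 46.25 = 1425.0625 / 46.25 = 22801/740 ≈ 30.812162
(14 - 46.25)^2 / 46.25 = 1040.0625 / 46.25 = 16641/740 ≈ 22.487838
(27 - 46.25)^2 / 46.25 = 370.5625 / 46.25 = 5929/740 ≈ 8.012162
chi2 = 65.4

65.4000


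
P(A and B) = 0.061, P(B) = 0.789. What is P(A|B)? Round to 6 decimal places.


P(A|B) = P(A and B) / P(B) = 0.061 / 0.789 = 61/789 ≈ 0.07731305

0.077313


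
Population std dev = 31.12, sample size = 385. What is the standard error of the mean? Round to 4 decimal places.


SE = sigma / sqrt(n)
sqrt(385) ≈ 19.621417
SE = 31.12 / 19.621417 ≈ 1.586022

1.5860


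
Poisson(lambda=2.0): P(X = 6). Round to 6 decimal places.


P = e^(-lam) * lam^k / k!
e^(-2.0) ≈ 0.1353353
lam^k = 2.0^6 = 64
k! = 6! = 720
P = 0.1353353 * 64 / 720 ≈ 0.012030

0.012030


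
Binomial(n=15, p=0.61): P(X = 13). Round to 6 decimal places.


P = C(n,k) * p^k * (1-p)^(n-k)
C(15,13) = 105
p^k = 0.61^13 ≈ 0.001619153
(1-p)^(n-k) = 0.39^2 = 0.1521
P = 105 * 0.001619153 * 0.1521 ≈ 0.025859

0.025859


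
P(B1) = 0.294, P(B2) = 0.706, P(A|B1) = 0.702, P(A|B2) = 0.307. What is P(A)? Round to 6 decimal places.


P(A) = P(A|B1)*P(B1) + P(A|B2)*P(B2)
P(A|B1)*P(B1) = 0.702 * 0.294 = 0.206388
P(A|B2)*P(B2) = 0.307 * 0.706 = 0.216742
P(A) = 0.206388 + 0.216742 = 0.42313

0.423130


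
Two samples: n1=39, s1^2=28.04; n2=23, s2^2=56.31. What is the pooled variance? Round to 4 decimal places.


sp^2 = ((n1-1)*s1^2 + (n2-1)*s2^2)/(n1+n2-2)
(n1-1)*s1^2 = 38 * 28.04 = 1065.52
(n2-1)*s2^2 = 22 * 56.31 = 1238.82
numerator = 1065.52 + 1238.82 = 2304.34
n1+n2-2 = 60
sp^2 = 2304.34 / 60 = 115217/3000 ≈ 38.405667

38.4057


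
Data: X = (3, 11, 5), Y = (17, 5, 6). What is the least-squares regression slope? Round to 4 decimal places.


b = sum((xi-xbar)(yi-ybar)) / sum((xi-xbar)^2)
n = 3, xbar = 19/3 ≈ 6.333333, ybar = 28/3 ≈ 9.333333
Sxy = sum((xi-xbar)(yi-ybar)) = -124/3 ≈ -41.333333
Sxx = sum((xi-xbar)^2) = 104/3 ≈ 34.666667
b = Sxy / Sxx = -31/26 ≈ -1.192308

-1.1923


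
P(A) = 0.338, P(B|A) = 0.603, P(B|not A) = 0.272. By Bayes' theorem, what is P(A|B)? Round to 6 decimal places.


P(A|B) = P(B|A)*P(A) / P(B), P(B) = P(B|A)*P(A) + P(B|not A)*P(not A)
P(B|A)*P(A) = 0.603 * 0.338 = 0.203814
P(B|not A)*P(not A) = 0.272 * 0.662 = 0.180064
P(B) = 0.203814 + 0.180064 = 0.383878
P(A|B) = 0.203814 / 0.383878 ≈ 0.53093431

0.530934


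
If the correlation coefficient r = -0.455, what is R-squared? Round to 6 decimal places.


R^2 = r^2 = (-0.455)^2 = 0.207025

0.207025


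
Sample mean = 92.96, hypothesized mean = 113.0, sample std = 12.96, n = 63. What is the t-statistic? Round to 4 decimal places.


t = (xbar - mu0) / (s/sqrt(n))
xbar - mu0 = 92.96 - 113.0 = -20.04
sqrt(63) ≈ 7.93725393
s/sqrt(n) = 12.96 / 7.93725393 ≈ 1.63280652
t = -20.04 / 1.63280652 ≈ -12.273346

-12.2733


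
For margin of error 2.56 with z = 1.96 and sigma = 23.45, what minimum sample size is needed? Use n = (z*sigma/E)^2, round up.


z*sigma/E = 1.96 * 23.45 / 2.56 = 22981/1280 ≈ 17.953906
(z*sigma/E)^2 ≈ 322.342750
round up: n = 323

323


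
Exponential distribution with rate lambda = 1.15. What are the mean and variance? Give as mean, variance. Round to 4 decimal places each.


mean = 1/lam, var = 1/lam^2
mean = 1 / 1.15 = 20/23 ≈ 0.869565
lam^2 = 1.15^2 = 1.3225
var = 1 / 1.3225 = 400/529 ≈ 0.756144

0.8696, 0.7561


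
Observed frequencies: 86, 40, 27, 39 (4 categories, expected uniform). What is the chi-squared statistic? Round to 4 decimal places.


chi2 = sum((O-E)^2/E), E = total/4
total = 192, E = 192/4 = 48
(86 - 48)^2 / 48 = 1444 / 48 = 361/12 ≈ 30.083333
(40 - 48)^2 / 48 = 64 / 48 = 4/3 ≈ 1.333333
(27 - 48)^2 / 48 = 441 / 48 = 9.1875
(39 - 48)^2 / 48 = 81 / 48 = 1.6875
chi2 = 1015/24 ≈ 42.291667

42.2917


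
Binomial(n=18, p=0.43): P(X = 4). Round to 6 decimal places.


P = C(n,k) * p^k * (1-p)^(n-k)
C(18,4) = 3060
p^k = 0.43^4 = 0.03418801
(1-p)^(n-k) = 0.57^14 ≈ 0.0003821624
P = 3060 * 0.03418801 * 0.0003821624 ≈ 0.039980

0.039980


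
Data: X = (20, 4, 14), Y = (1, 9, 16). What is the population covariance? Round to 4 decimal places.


Cov = (1/n)*sum((xi-xbar)(yi-ybar))
n = 3, xbar = 38/3 ≈ 12.666667, ybar = 26/3 ≈ 8.666667
sum((xi-xbar)(yi-ybar)) = -148/3 ≈ -49.333333
Cov = -49.333333 / 3 = -148/9 ≈ -16.444444

-16.4444


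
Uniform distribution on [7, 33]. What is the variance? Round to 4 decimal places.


Var = (b-a)^2 / 12
(b-a)^2 = (33 - 7)^2 = 676
Var = 676/12 ≈ 56.333333

56.3333


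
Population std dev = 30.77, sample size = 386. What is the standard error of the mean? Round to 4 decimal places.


SE = sigma / sqrt(n)
sqrt(386) ≈ 19.646883
SE = 30.77 / 19.646883 ≈ 1.566152

1.5662


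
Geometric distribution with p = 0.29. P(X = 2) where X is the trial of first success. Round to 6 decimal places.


P = (1-p)^(k-1) * p
(1-p)^(k-1) = 0.71^1 = 0.71
P = 0.71 * 0.29 = 0.2059

0.205900


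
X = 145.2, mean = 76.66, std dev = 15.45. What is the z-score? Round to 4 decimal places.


z = (X - mu) / sigma
X - mu = 145.2 - 76.66 = 68.54
z = 68.54 / 15.45 = 6854/1545 ≈ 4.436246

4.4362


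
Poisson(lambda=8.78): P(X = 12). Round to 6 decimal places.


P = e^(-lam) * lam^k / k!
e^(-8.78) ≈ 0.0001537781
lam^k = 8.78^12 ≈ 209862185302.052266
k! = 12! = 479001600
P = 0.0001537781 * 209862185302.052266 / 479001600 ≈ 0.067374

0.067374


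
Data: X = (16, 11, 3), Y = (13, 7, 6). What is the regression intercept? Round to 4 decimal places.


a = ybar - b*xbar, where b = sum((xi-xbar)(yi-ybar)) / sum((xi-xbar)^2)
n = 3, xbar = 30/3 = 10, ybar = 26/3 ≈ 8.666667
Sxy = sum((xi-xbar)(yi-ybar)) = 43
Sxx = sum((xi-xbar)^2) = 86
b = Sxy / Sxx = 0.5
a = 8.666667 - 0.5 * 10 = 11/3 ≈ 3.666667

3.6667
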